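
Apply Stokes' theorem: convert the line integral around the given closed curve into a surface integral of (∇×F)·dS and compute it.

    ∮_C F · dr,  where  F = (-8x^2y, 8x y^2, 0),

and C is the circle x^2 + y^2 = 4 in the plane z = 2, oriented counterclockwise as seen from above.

Let S be the flat disk x^2 + y^2 ≤ 4 in the plane z = 2, with upward unit normal n̂ = ẑ. By Stokes' theorem,

    ∮_C F · dr = ∬_S (∇ × F) · n̂ dS = ∬_D (curl F)_z dA,

where D is the disk x^2 + y^2 ≤ 4.

Compute the curl of F = (-8x^2y, 8x y^2, 0):
    (∇ × F)_x = ∂F_z/∂y - ∂F_y/∂z = 0,
    (∇ × F)_y = ∂F_x/∂z - ∂F_z/∂x = 0,
    (∇ × F)_z = ∂F_y/∂x - ∂F_x/∂y = 8x^2 + 8y^2.

On z = 2, (curl F)_z = 8x^2 + 8y^2.

Convert to polar (x = r cos θ, y = r sin θ, dA = r dr dθ); the integrand becomes 8r^2, so

    ∬_D (curl F)_z dA = ∫_0^{2π} ∫_0^{2} (8r^2) · r dr dθ.

Inner (r from 0 to 2): 32.
Outer (θ from 0 to 2π): 64π.

Therefore ∮_C F · dr = 64π.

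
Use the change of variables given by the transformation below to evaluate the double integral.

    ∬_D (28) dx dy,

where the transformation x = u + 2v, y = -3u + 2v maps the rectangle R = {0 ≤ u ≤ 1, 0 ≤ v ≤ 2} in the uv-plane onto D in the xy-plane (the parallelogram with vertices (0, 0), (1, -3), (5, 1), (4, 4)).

Compute the Jacobian determinant of (x, y) with respect to (u, v):

    ∂(x,y)/∂(u,v) = | 1  2 | = (1)(2) - (2)(-3) = 8.
                   | -3  2 |

Its absolute value is |J| = 8 (the area scaling factor).

Substituting x = u + 2v, y = -3u + 2v into the integrand,

    28 → 28,

so the integral becomes

    ∬_R (28) · |J| du dv = ∫_0^1 ∫_0^2 (224) dv du.

Inner (v): 448.
Outer (u): 448.

Therefore ∬_D (28) dx dy = 448.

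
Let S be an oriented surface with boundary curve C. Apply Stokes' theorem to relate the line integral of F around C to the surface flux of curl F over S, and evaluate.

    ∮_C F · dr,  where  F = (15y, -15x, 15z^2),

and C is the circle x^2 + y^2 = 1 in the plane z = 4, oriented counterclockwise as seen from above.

Let S be the flat disk x^2 + y^2 ≤ 1 in the plane z = 4, with upward unit normal n̂ = ẑ. By Stokes' theorem,

    ∮_C F · dr = ∬_S (∇ × F) · n̂ dS = ∬_D (curl F)_z dA,

where D is the disk x^2 + y^2 ≤ 1.

Compute the curl of F = (15y, -15x, 15z^2):
    (∇ × F)_x = ∂F_z/∂y - ∂F_y/∂z = 0,
    (∇ × F)_y = ∂F_x/∂z - ∂F_z/∂x = 0,
    (∇ × F)_z = ∂F_y/∂x - ∂F_x/∂y = -30.

On z = 4, (curl F)_z = -30.

Convert to polar (x = r cos θ, y = r sin θ, dA = r dr dθ); the integrand becomes -30, so

    ∬_D (curl F)_z dA = ∫_0^{2π} ∫_0^{1} (-30) · r dr dθ.

Inner (r from 0 to 1): -15.
Outer (θ from 0 to 2π): -30π.

Therefore ∮_C F · dr = -30π.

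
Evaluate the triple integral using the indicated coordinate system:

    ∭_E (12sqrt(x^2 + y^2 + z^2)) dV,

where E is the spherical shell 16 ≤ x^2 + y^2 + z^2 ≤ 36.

In spherical coordinates, x = ρ sin(φ) cos(θ), y = ρ sin(φ) sin(θ), z = ρ cos(φ), and dV = ρ^2 sin(φ) dρ dφ dθ.

The integrand becomes 12ρ, so

    ∭_E (12sqrt(x^2 + y^2 + z^2)) dV = ∫_{0}^{2π} ∫_{0}^{π} ∫_{4}^{6} (12ρ) · ρ^2 sin(φ) dρ dφ dθ.

Inner (ρ): 3120sin(φ).
Middle (φ): 6240.
Outer (θ): 12480π.

Therefore the triple integral equals 12480π.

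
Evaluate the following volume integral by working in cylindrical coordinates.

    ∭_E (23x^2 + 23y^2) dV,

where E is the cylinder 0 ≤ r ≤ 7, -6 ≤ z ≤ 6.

In cylindrical coordinates, x = r cos(θ), y = r sin(θ), z = z, and dV = r dr dθ dz.

The integrand becomes 23r^2, so

    ∭_E (23x^2 + 23y^2) dV = ∫_{0}^{2π} ∫_{0}^{7} ∫_{-6}^{6} (23r^2) · r dz dr dθ.

Inner (z): 276r^3.
Middle (r from 0 to 7): 165669.
Outer (θ): 331338π.

Therefore the triple integral equals 331338π.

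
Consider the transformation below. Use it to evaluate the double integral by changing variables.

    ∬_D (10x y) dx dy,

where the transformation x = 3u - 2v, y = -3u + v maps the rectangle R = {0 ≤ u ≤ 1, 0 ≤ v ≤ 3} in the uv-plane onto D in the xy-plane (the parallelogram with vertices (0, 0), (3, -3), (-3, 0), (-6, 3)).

Compute the Jacobian determinant of (x, y) with respect to (u, v):

    ∂(x,y)/∂(u,v) = | 3  -2 | = (3)(1) - (-2)(-3) = -3.
                   | -3  1 |

Its absolute value is |J| = 3 (the area scaling factor).

Substituting x = 3u - 2v, y = -3u + v into the integrand,

    10x y → -90u^2 + 90u v - 20v^2,

so the integral becomes

    ∬_R (-90u^2 + 90u v - 20v^2) · |J| du dv = ∫_0^1 ∫_0^3 (-270u^2 + 270u v - 60v^2) dv du.

Inner (v): -810u^2 + 1215u - 540.
Outer (u): -405/2.

Therefore ∬_D (10x y) dx dy = -405/2.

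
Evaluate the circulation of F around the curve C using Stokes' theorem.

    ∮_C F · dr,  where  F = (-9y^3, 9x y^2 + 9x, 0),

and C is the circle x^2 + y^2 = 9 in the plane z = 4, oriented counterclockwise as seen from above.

Let S be the flat disk x^2 + y^2 ≤ 9 in the plane z = 4, with upward unit normal n̂ = ẑ. By Stokes' theorem,

    ∮_C F · dr = ∬_S (∇ × F) · n̂ dS = ∬_D (curl F)_z dA,

where D is the disk x^2 + y^2 ≤ 9.

Compute the curl of F = (-9y^3, 9x y^2 + 9x, 0):
    (∇ × F)_x = ∂F_z/∂y - ∂F_y/∂z = 0,
    (∇ × F)_y = ∂F_x/∂z - ∂F_z/∂x = 0,
    (∇ × F)_z = ∂F_y/∂x - ∂F_x/∂y = 36y^2 + 9.

On z = 4, (curl F)_z = 36y^2 + 9.

Convert to polar (x = r cos θ, y = r sin θ, dA = r dr dθ); the integrand becomes 36r^2sin(θ)^2 + 9, so

    ∬_D (curl F)_z dA = ∫_0^{2π} ∫_0^{3} (36r^2sin(θ)^2 + 9) · r dr dθ.

Inner (r from 0 to 3): 729sin(θ)^2 + 81/2.
Outer (θ from 0 to 2π): 810π.

Therefore ∮_C F · dr = 810π.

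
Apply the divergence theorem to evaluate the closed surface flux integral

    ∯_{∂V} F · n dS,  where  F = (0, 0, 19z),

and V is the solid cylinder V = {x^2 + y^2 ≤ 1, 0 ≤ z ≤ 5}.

By the divergence theorem,

    ∯_{∂V} F · n dS = ∭_V (∇ · F) dV.

Compute the divergence:
    ∇ · F = ∂F_x/∂x + ∂F_y/∂y + ∂F_z/∂z = 0 + 0 + 19 = 19.

In cylindrical coordinates, x = r cos(θ), y = r sin(θ), z = z, dV = r dr dθ dz, with 0 ≤ r ≤ 1, 0 ≤ θ ≤ 2π, 0 ≤ z ≤ 5.

The integrand, after substitution and multiplying by the volume element, becomes (19) · r, so

    ∭_V (∇·F) dV = ∫_0^{2π} ∫_0^{1} ∫_0^{5} (19) · r dz dr dθ.

Inner (z from 0 to 5): 95r.
Middle (r from 0 to 1): 95/2.
Outer (θ from 0 to 2π): 95π.

Therefore ∯_{∂V} F · n dS = 95π.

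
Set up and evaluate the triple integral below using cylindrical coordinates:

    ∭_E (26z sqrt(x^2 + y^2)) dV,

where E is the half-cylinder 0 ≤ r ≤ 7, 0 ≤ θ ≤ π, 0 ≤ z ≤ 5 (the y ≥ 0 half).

In cylindrical coordinates, x = r cos(θ), y = r sin(θ), z = z, and dV = r dr dθ dz.

The integrand becomes 26r z, so

    ∭_E (26z sqrt(x^2 + y^2)) dV = ∫_{0}^{π} ∫_{0}^{7} ∫_{0}^{5} (26r z) · r dz dr dθ.

Inner (z): 325r^2.
Middle (r from 0 to 7): 111475/3.
Outer (θ): 111475π/3.

Therefore the triple integral equals 111475π/3.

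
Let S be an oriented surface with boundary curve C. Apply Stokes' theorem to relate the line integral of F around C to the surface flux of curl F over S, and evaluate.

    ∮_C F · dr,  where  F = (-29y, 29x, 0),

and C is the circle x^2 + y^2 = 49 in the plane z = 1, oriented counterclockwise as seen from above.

Let S be the flat disk x^2 + y^2 ≤ 49 in the plane z = 1, with upward unit normal n̂ = ẑ. By Stokes' theorem,

    ∮_C F · dr = ∬_S (∇ × F) · n̂ dS = ∬_D (curl F)_z dA,

where D is the disk x^2 + y^2 ≤ 49.

Compute the curl of F = (-29y, 29x, 0):
    (∇ × F)_x = ∂F_z/∂y - ∂F_y/∂z = 0,
    (∇ × F)_y = ∂F_x/∂z - ∂F_z/∂x = 0,
    (∇ × F)_z = ∂F_y/∂x - ∂F_x/∂y = 58.

On z = 1, (curl F)_z = 58.

Convert to polar (x = r cos θ, y = r sin θ, dA = r dr dθ); the integrand becomes 58, so

    ∬_D (curl F)_z dA = ∫_0^{2π} ∫_0^{7} (58) · r dr dθ.

Inner (r from 0 to 7): 1421.
Outer (θ from 0 to 2π): 2842π.

Therefore ∮_C F · dr = 2842π.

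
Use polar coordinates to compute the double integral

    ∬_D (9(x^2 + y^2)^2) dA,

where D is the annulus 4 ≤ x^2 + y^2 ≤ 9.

The region D is 2 ≤ r ≤ 3, 0 ≤ θ ≤ 2π in polar coordinates, where x = r cos(θ), y = r sin(θ), and dA = r dr dθ.

Under the substitution, the integrand becomes 9r^4, so

    ∬_D (9(x^2 + y^2)^2) dA = ∫_{0}^{2π} ∫_{2}^{3} (9r^4) · r dr dθ.

Inner integral (in r): ∫_{2}^{3} (9r^4) · r dr = 1995/2.

Outer integral (in θ): ∫_{0}^{2π} (1995/2) dθ = 1995π.

Therefore ∬_D (9(x^2 + y^2)^2) dA = 1995π.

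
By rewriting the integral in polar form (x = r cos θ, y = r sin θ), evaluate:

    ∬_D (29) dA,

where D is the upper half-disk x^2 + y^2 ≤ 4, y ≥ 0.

The region D is 0 ≤ r ≤ 2, 0 ≤ θ ≤ π in polar coordinates, where x = r cos(θ), y = r sin(θ), and dA = r dr dθ.

Under the substitution, the integrand becomes 29, so

    ∬_D (29) dA = ∫_{0}^{π} ∫_{0}^{2} (29) · r dr dθ.

Inner integral (in r): ∫_{0}^{2} (29) · r dr = 58.

Outer integral (in θ): ∫_{0}^{π} (58) dθ = 58π.

Therefore ∬_D (29) dA = 58π.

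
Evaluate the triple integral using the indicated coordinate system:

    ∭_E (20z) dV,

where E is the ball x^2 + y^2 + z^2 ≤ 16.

In spherical coordinates, x = ρ sin(φ) cos(θ), y = ρ sin(φ) sin(θ), z = ρ cos(φ), and dV = ρ^2 sin(φ) dρ dφ dθ.

The integrand becomes 20ρ cos(φ), so

    ∭_E (20z) dV = ∫_{0}^{2π} ∫_{0}^{π} ∫_{0}^{4} (20ρ cos(φ)) · ρ^2 sin(φ) dρ dφ dθ.

Inner (ρ): 640sin(2φ).
Middle (φ): 0.
Outer (θ): 0.

Therefore the triple integral equals 0.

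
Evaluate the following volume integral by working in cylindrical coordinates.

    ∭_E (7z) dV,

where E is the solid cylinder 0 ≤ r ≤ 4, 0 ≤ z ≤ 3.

In cylindrical coordinates, x = r cos(θ), y = r sin(θ), z = z, and dV = r dr dθ dz.

The integrand becomes 7z, so

    ∭_E (7z) dV = ∫_{0}^{2π} ∫_{0}^{4} ∫_{0}^{3} (7z) · r dz dr dθ.

Inner (z): 63r/2.
Middle (r from 0 to 4): 252.
Outer (θ): 504π.

Therefore the triple integral equals 504π.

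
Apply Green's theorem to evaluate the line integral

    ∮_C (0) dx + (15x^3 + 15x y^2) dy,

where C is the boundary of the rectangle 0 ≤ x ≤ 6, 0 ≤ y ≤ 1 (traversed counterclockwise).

Green's theorem converts the closed line integral into a double integral over the enclosed region D:

    ∮_C P dx + Q dy = ∬_D (∂Q/∂x - ∂P/∂y) dA.

Here P = 0, Q = 15x^3 + 15x y^2, so

    ∂Q/∂x = 45x^2 + 15y^2,    ∂P/∂y = 0,
    ∂Q/∂x - ∂P/∂y = 45x^2 + 15y^2.

D is the region 0 ≤ x ≤ 6, 0 ≤ y ≤ 1. Evaluating the double integral:

    ∬_D (45x^2 + 15y^2) dA = ∫_0^{6} ∫_0^{1} (45x^2 + 15y^2) dy dx.

Inner (y from 0 to 1): 45x^2 + 5.
Outer (x from 0 to 6): 3270.

Therefore ∮_C P dx + Q dy = 3270.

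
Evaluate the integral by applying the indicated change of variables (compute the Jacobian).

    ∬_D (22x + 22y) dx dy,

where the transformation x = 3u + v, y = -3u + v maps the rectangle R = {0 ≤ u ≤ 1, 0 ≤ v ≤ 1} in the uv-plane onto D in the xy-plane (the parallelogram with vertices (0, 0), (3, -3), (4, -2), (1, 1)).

Compute the Jacobian determinant of (x, y) with respect to (u, v):

    ∂(x,y)/∂(u,v) = | 3  1 | = (3)(1) - (1)(-3) = 6.
                   | -3  1 |

Its absolute value is |J| = 6 (the area scaling factor).

Substituting x = 3u + v, y = -3u + v into the integrand,

    22x + 22y → 44v,

so the integral becomes

    ∬_R (44v) · |J| du dv = ∫_0^1 ∫_0^1 (264v) dv du.

Inner (v): 132.
Outer (u): 132.

Therefore ∬_D (22x + 22y) dx dy = 132.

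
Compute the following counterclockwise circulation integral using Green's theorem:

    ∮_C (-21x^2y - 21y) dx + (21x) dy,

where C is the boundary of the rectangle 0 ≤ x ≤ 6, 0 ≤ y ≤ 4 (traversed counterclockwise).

Green's theorem converts the closed line integral into a double integral over the enclosed region D:

    ∮_C P dx + Q dy = ∬_D (∂Q/∂x - ∂P/∂y) dA.

Here P = -21x^2y - 21y, Q = 21x, so

    ∂Q/∂x = 21,    ∂P/∂y = -21x^2 - 21,
    ∂Q/∂x - ∂P/∂y = 21x^2 + 42.

D is the region 0 ≤ x ≤ 6, 0 ≤ y ≤ 4. Evaluating the double integral:

    ∬_D (21x^2 + 42) dA = ∫_0^{6} ∫_0^{4} (21x^2 + 42) dy dx.

Inner (y from 0 to 4): 84x^2 + 168.
Outer (x from 0 to 6): 7056.

Therefore ∮_C P dx + Q dy = 7056.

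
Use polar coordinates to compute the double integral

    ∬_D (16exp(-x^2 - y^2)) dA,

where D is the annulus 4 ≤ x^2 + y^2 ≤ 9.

The region D is 2 ≤ r ≤ 3, 0 ≤ θ ≤ 2π in polar coordinates, where x = r cos(θ), y = r sin(θ), and dA = r dr dθ.

Under the substitution, the integrand becomes 16exp(-r^2), so

    ∬_D (16exp(-x^2 - y^2)) dA = ∫_{0}^{2π} ∫_{2}^{3} (16exp(-r^2)) · r dr dθ.

Inner integral (in r): ∫_{2}^{3} (16exp(-r^2)) · r dr = -(8 - 8exp(5))exp(-9).

Outer integral (in θ): ∫_{0}^{2π} (-(8 - 8exp(5))exp(-9)) dθ = -16π (1 - exp(5))exp(-9).

Therefore ∬_D (16exp(-x^2 - y^2)) dA = -16π (1 - exp(5))exp(-9).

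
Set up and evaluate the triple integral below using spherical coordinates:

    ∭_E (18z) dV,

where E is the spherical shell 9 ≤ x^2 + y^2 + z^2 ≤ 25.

In spherical coordinates, x = ρ sin(φ) cos(θ), y = ρ sin(φ) sin(θ), z = ρ cos(φ), and dV = ρ^2 sin(φ) dρ dφ dθ.

The integrand becomes 18ρ cos(φ), so

    ∭_E (18z) dV = ∫_{0}^{2π} ∫_{0}^{π} ∫_{3}^{5} (18ρ cos(φ)) · ρ^2 sin(φ) dρ dφ dθ.

Inner (ρ): 1224sin(2φ).
Middle (φ): 0.
Outer (θ): 0.

Therefore the triple integral equals 0.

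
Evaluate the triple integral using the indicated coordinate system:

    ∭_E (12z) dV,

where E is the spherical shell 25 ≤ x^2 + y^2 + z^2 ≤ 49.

In spherical coordinates, x = ρ sin(φ) cos(θ), y = ρ sin(φ) sin(θ), z = ρ cos(φ), and dV = ρ^2 sin(φ) dρ dφ dθ.

The integrand becomes 12ρ cos(φ), so

    ∭_E (12z) dV = ∫_{0}^{2π} ∫_{0}^{π} ∫_{5}^{7} (12ρ cos(φ)) · ρ^2 sin(φ) dρ dφ dθ.

Inner (ρ): 2664sin(2φ).
Middle (φ): 0.
Outer (θ): 0.

Therefore the triple integral equals 0.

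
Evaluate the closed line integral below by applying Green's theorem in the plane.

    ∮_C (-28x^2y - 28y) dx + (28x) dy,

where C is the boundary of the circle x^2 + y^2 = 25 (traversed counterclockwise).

Green's theorem converts the closed line integral into a double integral over the enclosed region D:

    ∮_C P dx + Q dy = ∬_D (∂Q/∂x - ∂P/∂y) dA.

Here P = -28x^2y - 28y, Q = 28x, so

    ∂Q/∂x = 28,    ∂P/∂y = -28x^2 - 28,
    ∂Q/∂x - ∂P/∂y = 28x^2 + 56.

D is the region x^2 + y^2 ≤ 25. Evaluating the double integral:

In polar coordinates (x = r cos θ, y = r sin θ, dA = r dr dθ) the integrand becomes 28r^2cos(θ)^2 + 56, so

    ∬_D (28x^2 + 56) dA = ∫_0^{2π} ∫_0^{5} (28r^2cos(θ)^2 + 56) · r dr dθ.

Inner (r from 0 to 5): 4375cos(θ)^2 + 700.
Outer (θ from 0 to 2π): 5775π.

Therefore ∮_C P dx + Q dy = 5775π.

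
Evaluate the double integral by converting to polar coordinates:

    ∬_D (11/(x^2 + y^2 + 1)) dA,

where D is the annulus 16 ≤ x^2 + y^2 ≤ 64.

The region D is 4 ≤ r ≤ 8, 0 ≤ θ ≤ 2π in polar coordinates, where x = r cos(θ), y = r sin(θ), and dA = r dr dθ.

Under the substitution, the integrand becomes 11/(r^2 + 1), so

    ∬_D (11/(x^2 + y^2 + 1)) dA = ∫_{0}^{2π} ∫_{4}^{8} (11/(r^2 + 1)) · r dr dθ.

Inner integral (in r): ∫_{4}^{8} (11/(r^2 + 1)) · r dr = log(1160290625sqrt(1105)/24137569).

Outer integral (in θ): ∫_{0}^{2π} (log(1160290625sqrt(1105)/24137569)) dθ = log((1160290625sqrt(1105)/24137569)^(2π)).

Therefore ∬_D (11/(x^2 + y^2 + 1)) dA = log((1160290625sqrt(1105)/24137569)^(2π)).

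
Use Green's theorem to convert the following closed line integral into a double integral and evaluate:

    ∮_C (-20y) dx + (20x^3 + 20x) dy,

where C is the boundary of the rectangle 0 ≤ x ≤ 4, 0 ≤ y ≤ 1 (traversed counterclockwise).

Green's theorem converts the closed line integral into a double integral over the enclosed region D:

    ∮_C P dx + Q dy = ∬_D (∂Q/∂x - ∂P/∂y) dA.

Here P = -20y, Q = 20x^3 + 20x, so

    ∂Q/∂x = 60x^2 + 20,    ∂P/∂y = -20,
    ∂Q/∂x - ∂P/∂y = 60x^2 + 40.

D is the region 0 ≤ x ≤ 4, 0 ≤ y ≤ 1. Evaluating the double integral:

    ∬_D (60x^2 + 40) dA = ∫_0^{4} ∫_0^{1} (60x^2 + 40) dy dx.

Inner (y from 0 to 1): 60x^2 + 40.
Outer (x from 0 to 4): 1440.

Therefore ∮_C P dx + Q dy = 1440.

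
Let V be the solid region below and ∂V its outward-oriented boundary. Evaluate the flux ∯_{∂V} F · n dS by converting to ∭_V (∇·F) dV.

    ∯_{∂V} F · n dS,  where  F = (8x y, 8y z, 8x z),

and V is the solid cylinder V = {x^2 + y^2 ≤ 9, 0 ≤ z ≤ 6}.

By the divergence theorem,

    ∯_{∂V} F · n dS = ∭_V (∇ · F) dV.

Compute the divergence:
    ∇ · F = ∂F_x/∂x + ∂F_y/∂y + ∂F_z/∂z = 8y + 8z + 8x = 8x + 8y + 8z.

In cylindrical coordinates, x = r cos(θ), y = r sin(θ), z = z, dV = r dr dθ dz, with 0 ≤ r ≤ 3, 0 ≤ θ ≤ 2π, 0 ≤ z ≤ 6.

The integrand, after substitution and multiplying by the volume element, becomes (8sqrt(2)r sin(θ + π/4) + 8z) · r, so

    ∭_V (∇·F) dV = ∫_0^{2π} ∫_0^{3} ∫_0^{6} (8sqrt(2)r sin(θ + π/4) + 8z) · r dz dr dθ.

Inner (z from 0 to 6): 48r (sqrt(2)r sin(θ + π/4) + 3).
Middle (r from 0 to 3): 432sqrt(2)sin(θ + π/4) + 648.
Outer (θ from 0 to 2π): 1296π.

Therefore ∯_{∂V} F · n dS = 1296π.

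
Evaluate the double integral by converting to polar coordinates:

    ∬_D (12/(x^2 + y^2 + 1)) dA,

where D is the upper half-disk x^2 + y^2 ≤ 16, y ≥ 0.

The region D is 0 ≤ r ≤ 4, 0 ≤ θ ≤ π in polar coordinates, where x = r cos(θ), y = r sin(θ), and dA = r dr dθ.

Under the substitution, the integrand becomes 12/(r^2 + 1), so

    ∬_D (12/(x^2 + y^2 + 1)) dA = ∫_{0}^{π} ∫_{0}^{4} (12/(r^2 + 1)) · r dr dθ.

Inner integral (in r): ∫_{0}^{4} (12/(r^2 + 1)) · r dr = log(24137569).

Outer integral (in θ): ∫_{0}^{π} (log(24137569)) dθ = log(24137569^π).

Therefore ∬_D (12/(x^2 + y^2 + 1)) dA = log(24137569^π).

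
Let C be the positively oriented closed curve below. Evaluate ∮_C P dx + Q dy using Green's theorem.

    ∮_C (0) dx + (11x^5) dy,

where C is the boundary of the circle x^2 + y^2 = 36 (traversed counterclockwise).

Green's theorem converts the closed line integral into a double integral over the enclosed region D:

    ∮_C P dx + Q dy = ∬_D (∂Q/∂x - ∂P/∂y) dA.

Here P = 0, Q = 11x^5, so

    ∂Q/∂x = 55x^4,    ∂P/∂y = 0,
    ∂Q/∂x - ∂P/∂y = 55x^4.

D is the region x^2 + y^2 ≤ 36. Evaluating the double integral:

In polar coordinates (x = r cos θ, y = r sin θ, dA = r dr dθ) the integrand becomes 55r^4cos(θ)^4, so

    ∬_D (55x^4) dA = ∫_0^{2π} ∫_0^{6} (55r^4cos(θ)^4) · r dr dθ.

Inner (r from 0 to 6): 427680cos(θ)^4.
Outer (θ from 0 to 2π): 320760π.

Therefore ∮_C P dx + Q dy = 320760π.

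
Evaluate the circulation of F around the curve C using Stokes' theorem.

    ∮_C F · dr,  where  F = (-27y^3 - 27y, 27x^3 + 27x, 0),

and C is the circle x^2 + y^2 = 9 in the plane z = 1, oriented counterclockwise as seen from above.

Let S be the flat disk x^2 + y^2 ≤ 9 in the plane z = 1, with upward unit normal n̂ = ẑ. By Stokes' theorem,

    ∮_C F · dr = ∬_S (∇ × F) · n̂ dS = ∬_D (curl F)_z dA,

where D is the disk x^2 + y^2 ≤ 9.

Compute the curl of F = (-27y^3 - 27y, 27x^3 + 27x, 0):
    (∇ × F)_x = ∂F_z/∂y - ∂F_y/∂z = 0,
    (∇ × F)_y = ∂F_x/∂z - ∂F_z/∂x = 0,
    (∇ × F)_z = ∂F_y/∂x - ∂F_x/∂y = 81x^2 + 81y^2 + 54.

On z = 1, (curl F)_z = 81x^2 + 81y^2 + 54.

Convert to polar (x = r cos θ, y = r sin θ, dA = r dr dθ); the integrand becomes 81r^2 + 54, so

    ∬_D (curl F)_z dA = ∫_0^{2π} ∫_0^{3} (81r^2 + 54) · r dr dθ.

Inner (r from 0 to 3): 7533/4.
Outer (θ from 0 to 2π): 7533π/2.

Therefore ∮_C F · dr = 7533π/2.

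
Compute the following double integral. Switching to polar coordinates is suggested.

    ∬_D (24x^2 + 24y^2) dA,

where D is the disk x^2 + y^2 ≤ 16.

The region D is 0 ≤ r ≤ 4, 0 ≤ θ ≤ 2π in polar coordinates, where x = r cos(θ), y = r sin(θ), and dA = r dr dθ.

Under the substitution, the integrand becomes 24r^2, so

    ∬_D (24x^2 + 24y^2) dA = ∫_{0}^{2π} ∫_{0}^{4} (24r^2) · r dr dθ.

Inner integral (in r): ∫_{0}^{4} (24r^2) · r dr = 1536.

Outer integral (in θ): ∫_{0}^{2π} (1536) dθ = 3072π.

Therefore ∬_D (24x^2 + 24y^2) dA = 3072π.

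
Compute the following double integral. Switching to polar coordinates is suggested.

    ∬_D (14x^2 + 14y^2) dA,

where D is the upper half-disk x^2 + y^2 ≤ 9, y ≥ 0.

The region D is 0 ≤ r ≤ 3, 0 ≤ θ ≤ π in polar coordinates, where x = r cos(θ), y = r sin(θ), and dA = r dr dθ.

Under the substitution, the integrand becomes 14r^2, so

    ∬_D (14x^2 + 14y^2) dA = ∫_{0}^{π} ∫_{0}^{3} (14r^2) · r dr dθ.

Inner integral (in r): ∫_{0}^{3} (14r^2) · r dr = 567/2.

Outer integral (in θ): ∫_{0}^{π} (567/2) dθ = 567π/2.

Therefore ∬_D (14x^2 + 14y^2) dA = 567π/2.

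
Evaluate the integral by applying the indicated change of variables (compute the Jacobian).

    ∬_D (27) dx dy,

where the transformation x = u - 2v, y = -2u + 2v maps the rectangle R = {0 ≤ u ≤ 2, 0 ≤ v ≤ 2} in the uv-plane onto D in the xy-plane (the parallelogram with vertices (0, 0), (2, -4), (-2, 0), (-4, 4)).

Compute the Jacobian determinant of (x, y) with respect to (u, v):

    ∂(x,y)/∂(u,v) = | 1  -2 | = (1)(2) - (-2)(-2) = -2.
                   | -2  2 |

Its absolute value is |J| = 2 (the area scaling factor).

Substituting x = u - 2v, y = -2u + 2v into the integrand,

    27 → 27,

so the integral becomes

    ∬_R (27) · |J| du dv = ∫_0^2 ∫_0^2 (54) dv du.

Inner (v): 108.
Outer (u): 216.

Therefore ∬_D (27) dx dy = 216.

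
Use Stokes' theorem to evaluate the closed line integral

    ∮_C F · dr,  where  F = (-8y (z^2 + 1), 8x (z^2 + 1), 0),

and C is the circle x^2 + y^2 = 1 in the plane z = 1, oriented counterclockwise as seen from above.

Let S be the flat disk x^2 + y^2 ≤ 1 in the plane z = 1, with upward unit normal n̂ = ẑ. By Stokes' theorem,

    ∮_C F · dr = ∬_S (∇ × F) · n̂ dS = ∬_D (curl F)_z dA,

where D is the disk x^2 + y^2 ≤ 1.

Compute the curl of F = (-8y (z^2 + 1), 8x (z^2 + 1), 0):
    (∇ × F)_x = ∂F_z/∂y - ∂F_y/∂z = -16x z,
    (∇ × F)_y = ∂F_x/∂z - ∂F_z/∂x = -16y z,
    (∇ × F)_z = ∂F_y/∂x - ∂F_x/∂y = 16z^2 + 16.

On z = 1, (curl F)_z = 32.

Convert to polar (x = r cos θ, y = r sin θ, dA = r dr dθ); the integrand becomes 32, so

    ∬_D (curl F)_z dA = ∫_0^{2π} ∫_0^{1} (32) · r dr dθ.

Inner (r from 0 to 1): 16.
Outer (θ from 0 to 2π): 32π.

Therefore ∮_C F · dr = 32π.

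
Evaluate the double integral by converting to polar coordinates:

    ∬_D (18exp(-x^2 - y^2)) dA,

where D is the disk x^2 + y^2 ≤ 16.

The region D is 0 ≤ r ≤ 4, 0 ≤ θ ≤ 2π in polar coordinates, where x = r cos(θ), y = r sin(θ), and dA = r dr dθ.

Under the substitution, the integrand becomes 18exp(-r^2), so

    ∬_D (18exp(-x^2 - y^2)) dA = ∫_{0}^{2π} ∫_{0}^{4} (18exp(-r^2)) · r dr dθ.

Inner integral (in r): ∫_{0}^{4} (18exp(-r^2)) · r dr = 9 - 9exp(-16).

Outer integral (in θ): ∫_{0}^{2π} (9 - 9exp(-16)) dθ = -18π exp(-16) + 18π.

Therefore ∬_D (18exp(-x^2 - y^2)) dA = -18π exp(-16) + 18π.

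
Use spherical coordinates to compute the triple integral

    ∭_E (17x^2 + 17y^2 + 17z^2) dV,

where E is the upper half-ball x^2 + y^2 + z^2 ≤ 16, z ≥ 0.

In spherical coordinates, x = ρ sin(φ) cos(θ), y = ρ sin(φ) sin(θ), z = ρ cos(φ), and dV = ρ^2 sin(φ) dρ dφ dθ.

The integrand becomes 17ρ^2, so

    ∭_E (17x^2 + 17y^2 + 17z^2) dV = ∫_{0}^{2π} ∫_{0}^{π/2} ∫_{0}^{4} (17ρ^2) · ρ^2 sin(φ) dρ dφ dθ.

Inner (ρ): 17408sin(φ)/5.
Middle (φ): 17408/5.
Outer (θ): 34816π/5.

Therefore the triple integral equals 34816π/5.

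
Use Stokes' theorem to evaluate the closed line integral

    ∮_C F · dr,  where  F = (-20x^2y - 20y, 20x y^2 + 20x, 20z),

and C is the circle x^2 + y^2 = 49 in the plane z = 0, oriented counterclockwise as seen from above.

Let S be the flat disk x^2 + y^2 ≤ 49 in the plane z = 0, with upward unit normal n̂ = ẑ. By Stokes' theorem,

    ∮_C F · dr = ∬_S (∇ × F) · n̂ dS = ∬_D (curl F)_z dA,

where D is the disk x^2 + y^2 ≤ 49.

Compute the curl of F = (-20x^2y - 20y, 20x y^2 + 20x, 20z):
    (∇ × F)_x = ∂F_z/∂y - ∂F_y/∂z = 0,
    (∇ × F)_y = ∂F_x/∂z - ∂F_z/∂x = 0,
    (∇ × F)_z = ∂F_y/∂x - ∂F_x/∂y = 20x^2 + 20y^2 + 40.

On z = 0, (curl F)_z = 20x^2 + 20y^2 + 40.

Convert to polar (x = r cos θ, y = r sin θ, dA = r dr dθ); the integrand becomes 20r^2 + 40, so

    ∬_D (curl F)_z dA = ∫_0^{2π} ∫_0^{7} (20r^2 + 40) · r dr dθ.

Inner (r from 0 to 7): 12985.
Outer (θ from 0 to 2π): 25970π.

Therefore ∮_C F · dr = 25970π.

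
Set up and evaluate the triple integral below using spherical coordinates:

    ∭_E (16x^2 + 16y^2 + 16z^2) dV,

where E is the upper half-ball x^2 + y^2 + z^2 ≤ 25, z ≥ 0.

In spherical coordinates, x = ρ sin(φ) cos(θ), y = ρ sin(φ) sin(θ), z = ρ cos(φ), and dV = ρ^2 sin(φ) dρ dφ dθ.

The integrand becomes 16ρ^2, so

    ∭_E (16x^2 + 16y^2 + 16z^2) dV = ∫_{0}^{2π} ∫_{0}^{π/2} ∫_{0}^{5} (16ρ^2) · ρ^2 sin(φ) dρ dφ dθ.

Inner (ρ): 10000sin(φ).
Middle (φ): 10000.
Outer (θ): 20000π.

Therefore the triple integral equals 20000π.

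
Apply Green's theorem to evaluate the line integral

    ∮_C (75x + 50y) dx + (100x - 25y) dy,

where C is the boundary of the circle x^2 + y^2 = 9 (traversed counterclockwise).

Green's theorem converts the closed line integral into a double integral over the enclosed region D:

    ∮_C P dx + Q dy = ∬_D (∂Q/∂x - ∂P/∂y) dA.

Here P = 75x + 50y, Q = 100x - 25y, so

    ∂Q/∂x = 100,    ∂P/∂y = 50,
    ∂Q/∂x - ∂P/∂y = 50.

D is the region x^2 + y^2 ≤ 9. Evaluating the double integral:

In polar coordinates (x = r cos θ, y = r sin θ, dA = r dr dθ) the integrand becomes 50, so

    ∬_D (50) dA = ∫_0^{2π} ∫_0^{3} (50) · r dr dθ.

Inner (r from 0 to 3): 225.
Outer (θ from 0 to 2π): 450π.

Therefore ∮_C P dx + Q dy = 450π.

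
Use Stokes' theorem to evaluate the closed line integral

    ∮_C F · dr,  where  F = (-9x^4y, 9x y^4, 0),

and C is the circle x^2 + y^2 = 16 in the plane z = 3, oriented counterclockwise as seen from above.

Let S be the flat disk x^2 + y^2 ≤ 16 in the plane z = 3, with upward unit normal n̂ = ẑ. By Stokes' theorem,

    ∮_C F · dr = ∬_S (∇ × F) · n̂ dS = ∬_D (curl F)_z dA,

where D is the disk x^2 + y^2 ≤ 16.

Compute the curl of F = (-9x^4y, 9x y^4, 0):
    (∇ × F)_x = ∂F_z/∂y - ∂F_y/∂z = 0,
    (∇ × F)_y = ∂F_x/∂z - ∂F_z/∂x = 0,
    (∇ × F)_z = ∂F_y/∂x - ∂F_x/∂y = 9x^4 + 9y^4.

On z = 3, (curl F)_z = 9x^4 + 9y^4.

Convert to polar (x = r cos θ, y = r sin θ, dA = r dr dθ); the integrand becomes 9r^4(sin(θ)^4 + cos(θ)^4), so

    ∬_D (curl F)_z dA = ∫_0^{2π} ∫_0^{4} (9r^4(sin(θ)^4 + cos(θ)^4)) · r dr dθ.

Inner (r from 0 to 4): 6144sin(θ)^4 + 6144cos(θ)^4.
Outer (θ from 0 to 2π): 9216π.

Therefore ∮_C F · dr = 9216π.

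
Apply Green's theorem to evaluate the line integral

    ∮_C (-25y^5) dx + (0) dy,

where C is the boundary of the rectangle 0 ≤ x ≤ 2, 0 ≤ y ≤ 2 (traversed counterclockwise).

Green's theorem converts the closed line integral into a double integral over the enclosed region D:

    ∮_C P dx + Q dy = ∬_D (∂Q/∂x - ∂P/∂y) dA.

Here P = -25y^5, Q = 0, so

    ∂Q/∂x = 0,    ∂P/∂y = -125y^4,
    ∂Q/∂x - ∂P/∂y = 125y^4.

D is the region 0 ≤ x ≤ 2, 0 ≤ y ≤ 2. Evaluating the double integral:

    ∬_D (125y^4) dA = ∫_0^{2} ∫_0^{2} (125y^4) dy dx.

Inner (y from 0 to 2): 800.
Outer (x from 0 to 2): 1600.

Therefore ∮_C P dx + Q dy = 1600.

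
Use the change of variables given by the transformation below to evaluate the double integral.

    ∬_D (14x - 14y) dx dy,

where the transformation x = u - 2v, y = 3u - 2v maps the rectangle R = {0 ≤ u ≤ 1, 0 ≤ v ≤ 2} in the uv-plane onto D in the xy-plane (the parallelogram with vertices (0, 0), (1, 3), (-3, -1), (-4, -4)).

Compute the Jacobian determinant of (x, y) with respect to (u, v):

    ∂(x,y)/∂(u,v) = | 1  -2 | = (1)(-2) - (-2)(3) = 4.
                   | 3  -2 |

Its absolute value is |J| = 4 (the area scaling factor).

Substituting x = u - 2v, y = 3u - 2v into the integrand,

    14x - 14y → -28u,

so the integral becomes

    ∬_R (-28u) · |J| du dv = ∫_0^1 ∫_0^2 (-112u) dv du.

Inner (v): -224u.
Outer (u): -112.

Therefore ∬_D (14x - 14y) dx dy = -112.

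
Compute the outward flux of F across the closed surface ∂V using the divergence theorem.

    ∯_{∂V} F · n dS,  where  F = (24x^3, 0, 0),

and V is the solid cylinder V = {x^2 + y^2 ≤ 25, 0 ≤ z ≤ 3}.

By the divergence theorem,

    ∯_{∂V} F · n dS = ∭_V (∇ · F) dV.

Compute the divergence:
    ∇ · F = ∂F_x/∂x + ∂F_y/∂y + ∂F_z/∂z = 72x^2 + 0 + 0 = 72x^2.

In cylindrical coordinates, x = r cos(θ), y = r sin(θ), z = z, dV = r dr dθ dz, with 0 ≤ r ≤ 5, 0 ≤ θ ≤ 2π, 0 ≤ z ≤ 3.

The integrand, after substitution and multiplying by the volume element, becomes (72r^2cos(θ)^2) · r, so

    ∭_V (∇·F) dV = ∫_0^{2π} ∫_0^{5} ∫_0^{3} (72r^2cos(θ)^2) · r dz dr dθ.

Inner (z from 0 to 3): 216r^3cos(θ)^2.
Middle (r from 0 to 5): 33750cos(θ)^2.
Outer (θ from 0 to 2π): 33750π.

Therefore ∯_{∂V} F · n dS = 33750π.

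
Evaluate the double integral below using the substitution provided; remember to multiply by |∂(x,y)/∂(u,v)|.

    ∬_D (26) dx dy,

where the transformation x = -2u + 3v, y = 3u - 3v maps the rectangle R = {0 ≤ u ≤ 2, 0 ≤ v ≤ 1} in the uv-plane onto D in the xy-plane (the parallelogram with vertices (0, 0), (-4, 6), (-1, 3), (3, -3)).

Compute the Jacobian determinant of (x, y) with respect to (u, v):

    ∂(x,y)/∂(u,v) = | -2  3 | = (-2)(-3) - (3)(3) = -3.
                   | 3  -3 |

Its absolute value is |J| = 3 (the area scaling factor).

Substituting x = -2u + 3v, y = 3u - 3v into the integrand,

    26 → 26,

so the integral becomes

    ∬_R (26) · |J| du dv = ∫_0^2 ∫_0^1 (78) dv du.

Inner (v): 78.
Outer (u): 156.

Therefore ∬_D (26) dx dy = 156.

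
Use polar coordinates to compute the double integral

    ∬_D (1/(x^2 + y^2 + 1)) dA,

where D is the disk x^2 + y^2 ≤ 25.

The region D is 0 ≤ r ≤ 5, 0 ≤ θ ≤ 2π in polar coordinates, where x = r cos(θ), y = r sin(θ), and dA = r dr dθ.

Under the substitution, the integrand becomes 1/(r^2 + 1), so

    ∬_D (1/(x^2 + y^2 + 1)) dA = ∫_{0}^{2π} ∫_{0}^{5} (1/(r^2 + 1)) · r dr dθ.

Inner integral (in r): ∫_{0}^{5} (1/(r^2 + 1)) · r dr = log(26)/2.

Outer integral (in θ): ∫_{0}^{2π} (log(26)/2) dθ = π log(26).

Therefore ∬_D (1/(x^2 + y^2 + 1)) dA = π log(26).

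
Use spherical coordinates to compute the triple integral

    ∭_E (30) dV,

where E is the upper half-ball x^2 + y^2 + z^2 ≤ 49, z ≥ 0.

In spherical coordinates, x = ρ sin(φ) cos(θ), y = ρ sin(φ) sin(θ), z = ρ cos(φ), and dV = ρ^2 sin(φ) dρ dφ dθ.

The integrand becomes 30, so

    ∭_E (30) dV = ∫_{0}^{2π} ∫_{0}^{π/2} ∫_{0}^{7} (30) · ρ^2 sin(φ) dρ dφ dθ.

Inner (ρ): 3430sin(φ).
Middle (φ): 3430.
Outer (θ): 6860π.

Therefore the triple integral equals 6860π.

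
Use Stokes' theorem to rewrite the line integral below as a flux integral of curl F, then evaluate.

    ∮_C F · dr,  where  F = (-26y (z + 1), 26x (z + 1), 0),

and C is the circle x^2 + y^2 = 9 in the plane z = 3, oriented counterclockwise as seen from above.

Let S be the flat disk x^2 + y^2 ≤ 9 in the plane z = 3, with upward unit normal n̂ = ẑ. By Stokes' theorem,

    ∮_C F · dr = ∬_S (∇ × F) · n̂ dS = ∬_D (curl F)_z dA,

where D is the disk x^2 + y^2 ≤ 9.

Compute the curl of F = (-26y (z + 1), 26x (z + 1), 0):
    (∇ × F)_x = ∂F_z/∂y - ∂F_y/∂z = -26x,
    (∇ × F)_y = ∂F_x/∂z - ∂F_z/∂x = -26y,
    (∇ × F)_z = ∂F_y/∂x - ∂F_x/∂y = 52z + 52.

On z = 3, (curl F)_z = 208.

Convert to polar (x = r cos θ, y = r sin θ, dA = r dr dθ); the integrand becomes 208, so

    ∬_D (curl F)_z dA = ∫_0^{2π} ∫_0^{3} (208) · r dr dθ.

Inner (r from 0 to 3): 936.
Outer (θ from 0 to 2π): 1872π.

Therefore ∮_C F · dr = 1872π.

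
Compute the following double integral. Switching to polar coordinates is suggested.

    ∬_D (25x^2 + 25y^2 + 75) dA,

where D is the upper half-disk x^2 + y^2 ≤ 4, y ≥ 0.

The region D is 0 ≤ r ≤ 2, 0 ≤ θ ≤ π in polar coordinates, where x = r cos(θ), y = r sin(θ), and dA = r dr dθ.

Under the substitution, the integrand becomes 25r^2 + 75, so

    ∬_D (25x^2 + 25y^2 + 75) dA = ∫_{0}^{π} ∫_{0}^{2} (25r^2 + 75) · r dr dθ.

Inner integral (in r): ∫_{0}^{2} (25r^2 + 75) · r dr = 250.

Outer integral (in θ): ∫_{0}^{π} (250) dθ = 250π.

Therefore ∬_D (25x^2 + 25y^2 + 75) dA = 250π.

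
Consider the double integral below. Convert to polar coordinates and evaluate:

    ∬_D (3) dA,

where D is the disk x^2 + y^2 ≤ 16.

The region D is 0 ≤ r ≤ 4, 0 ≤ θ ≤ 2π in polar coordinates, where x = r cos(θ), y = r sin(θ), and dA = r dr dθ.

Under the substitution, the integrand becomes 3, so

    ∬_D (3) dA = ∫_{0}^{2π} ∫_{0}^{4} (3) · r dr dθ.

Inner integral (in r): ∫_{0}^{4} (3) · r dr = 24.

Outer integral (in θ): ∫_{0}^{2π} (24) dθ = 48π.

Therefore ∬_D (3) dA = 48π.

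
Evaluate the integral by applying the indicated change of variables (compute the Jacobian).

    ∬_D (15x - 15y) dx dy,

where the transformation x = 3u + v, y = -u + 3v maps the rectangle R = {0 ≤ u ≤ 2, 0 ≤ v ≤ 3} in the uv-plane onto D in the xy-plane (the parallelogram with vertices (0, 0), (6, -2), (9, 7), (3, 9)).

Compute the Jacobian determinant of (x, y) with respect to (u, v):

    ∂(x,y)/∂(u,v) = | 3  1 | = (3)(3) - (1)(-1) = 10.
                   | -1  3 |

Its absolute value is |J| = 10 (the area scaling factor).

Substituting x = 3u + v, y = -u + 3v into the integrand,

    15x - 15y → 60u - 30v,

so the integral becomes

    ∬_R (60u - 30v) · |J| du dv = ∫_0^2 ∫_0^3 (600u - 300v) dv du.

Inner (v): 1800u - 1350.
Outer (u): 900.

Therefore ∬_D (15x - 15y) dx dy = 900.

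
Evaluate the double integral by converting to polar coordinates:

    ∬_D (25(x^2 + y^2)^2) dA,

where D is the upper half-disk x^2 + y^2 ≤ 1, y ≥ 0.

The region D is 0 ≤ r ≤ 1, 0 ≤ θ ≤ π in polar coordinates, where x = r cos(θ), y = r sin(θ), and dA = r dr dθ.

Under the substitution, the integrand becomes 25r^4, so

    ∬_D (25(x^2 + y^2)^2) dA = ∫_{0}^{π} ∫_{0}^{1} (25r^4) · r dr dθ.

Inner integral (in r): ∫_{0}^{1} (25r^4) · r dr = 25/6.

Outer integral (in θ): ∫_{0}^{π} (25/6) dθ = 25π/6.

Therefore ∬_D (25(x^2 + y^2)^2) dA = 25π/6.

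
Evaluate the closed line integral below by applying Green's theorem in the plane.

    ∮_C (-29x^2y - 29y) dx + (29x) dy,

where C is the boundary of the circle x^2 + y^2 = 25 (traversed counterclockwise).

Green's theorem converts the closed line integral into a double integral over the enclosed region D:

    ∮_C P dx + Q dy = ∬_D (∂Q/∂x - ∂P/∂y) dA.

Here P = -29x^2y - 29y, Q = 29x, so

    ∂Q/∂x = 29,    ∂P/∂y = -29x^2 - 29,
    ∂Q/∂x - ∂P/∂y = 29x^2 + 58.

D is the region x^2 + y^2 ≤ 25. Evaluating the double integral:

In polar coordinates (x = r cos θ, y = r sin θ, dA = r dr dθ) the integrand becomes 29r^2cos(θ)^2 + 58, so

    ∬_D (29x^2 + 58) dA = ∫_0^{2π} ∫_0^{5} (29r^2cos(θ)^2 + 58) · r dr dθ.

Inner (r from 0 to 5): 18125cos(θ)^2/4 + 725.
Outer (θ from 0 to 2π): 23925π/4.

Therefore ∮_C P dx + Q dy = 23925π/4.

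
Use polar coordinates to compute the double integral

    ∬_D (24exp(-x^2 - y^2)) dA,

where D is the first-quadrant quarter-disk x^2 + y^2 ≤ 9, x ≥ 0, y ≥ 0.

The region D is 0 ≤ r ≤ 3, 0 ≤ θ ≤ π/2 in polar coordinates, where x = r cos(θ), y = r sin(θ), and dA = r dr dθ.

Under the substitution, the integrand becomes 24exp(-r^2), so

    ∬_D (24exp(-x^2 - y^2)) dA = ∫_{0}^{π/2} ∫_{0}^{3} (24exp(-r^2)) · r dr dθ.

Inner integral (in r): ∫_{0}^{3} (24exp(-r^2)) · r dr = 12 - 12exp(-9).

Outer integral (in θ): ∫_{0}^{π/2} (12 - 12exp(-9)) dθ = -6π exp(-9) + 6π.

Therefore ∬_D (24exp(-x^2 - y^2)) dA = -6π exp(-9) + 6π.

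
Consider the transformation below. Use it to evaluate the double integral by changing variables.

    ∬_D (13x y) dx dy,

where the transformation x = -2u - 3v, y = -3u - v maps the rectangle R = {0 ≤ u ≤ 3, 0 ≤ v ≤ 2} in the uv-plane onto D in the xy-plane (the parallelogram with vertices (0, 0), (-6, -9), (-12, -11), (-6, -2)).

Compute the Jacobian determinant of (x, y) with respect to (u, v):

    ∂(x,y)/∂(u,v) = | -2  -3 | = (-2)(-1) - (-3)(-3) = -7.
                   | -3  -1 |

Its absolute value is |J| = 7 (the area scaling factor).

Substituting x = -2u - 3v, y = -3u - v into the integrand,

    13x y → 78u^2 + 143u v + 39v^2,

so the integral becomes

    ∬_R (78u^2 + 143u v + 39v^2) · |J| du dv = ∫_0^3 ∫_0^2 (546u^2 + 1001u v + 273v^2) dv du.

Inner (v): 1092u^2 + 2002u + 728.
Outer (u): 21021.

Therefore ∬_D (13x y) dx dy = 21021.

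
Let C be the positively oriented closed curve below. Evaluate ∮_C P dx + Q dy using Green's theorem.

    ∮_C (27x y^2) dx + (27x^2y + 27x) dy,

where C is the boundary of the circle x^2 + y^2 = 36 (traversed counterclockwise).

Green's theorem converts the closed line integral into a double integral over the enclosed region D:

    ∮_C P dx + Q dy = ∬_D (∂Q/∂x - ∂P/∂y) dA.

Here P = 27x y^2, Q = 27x^2y + 27x, so

    ∂Q/∂x = 54x y + 27,    ∂P/∂y = 54x y,
    ∂Q/∂x - ∂P/∂y = 27.

D is the region x^2 + y^2 ≤ 36. Evaluating the double integral:

In polar coordinates (x = r cos θ, y = r sin θ, dA = r dr dθ) the integrand becomes 27, so

    ∬_D (27) dA = ∫_0^{2π} ∫_0^{6} (27) · r dr dθ.

Inner (r from 0 to 6): 486.
Outer (θ from 0 to 2π): 972π.

Therefore ∮_C P dx + Q dy = 972π.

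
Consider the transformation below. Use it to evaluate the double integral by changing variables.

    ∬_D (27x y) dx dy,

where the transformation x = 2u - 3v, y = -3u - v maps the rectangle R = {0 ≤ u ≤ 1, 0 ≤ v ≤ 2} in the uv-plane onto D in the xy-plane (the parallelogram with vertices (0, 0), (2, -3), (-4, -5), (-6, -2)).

Compute the Jacobian determinant of (x, y) with respect to (u, v):

    ∂(x,y)/∂(u,v) = | 2  -3 | = (2)(-1) - (-3)(-3) = -11.
                   | -3  -1 |

Its absolute value is |J| = 11 (the area scaling factor).

Substituting x = 2u - 3v, y = -3u - v into the integrand,

    27x y → -162u^2 + 189u v + 81v^2,

so the integral becomes

    ∬_R (-162u^2 + 189u v + 81v^2) · |J| du dv = ∫_0^1 ∫_0^2 (-1782u^2 + 2079u v + 891v^2) dv du.

Inner (v): -3564u^2 + 4158u + 2376.
Outer (u): 3267.

Therefore ∬_D (27x y) dx dy = 3267.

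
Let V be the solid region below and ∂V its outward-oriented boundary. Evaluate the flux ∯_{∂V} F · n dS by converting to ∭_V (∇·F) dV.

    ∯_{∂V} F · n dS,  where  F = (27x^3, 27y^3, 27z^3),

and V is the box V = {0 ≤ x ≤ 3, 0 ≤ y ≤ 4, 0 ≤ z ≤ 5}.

By the divergence theorem,

    ∯_{∂V} F · n dS = ∭_V (∇ · F) dV.

Compute the divergence:
    ∇ · F = ∂F_x/∂x + ∂F_y/∂y + ∂F_z/∂z = 81x^2 + 81y^2 + 81z^2.

V is a rectangular box, so dV = dx dy dz with 0 ≤ x ≤ 3, 0 ≤ y ≤ 4, 0 ≤ z ≤ 5.

Integrate (81x^2 + 81y^2 + 81z^2) over V as an iterated integral:

    ∭_V (∇·F) dV = ∫_0^{3} ∫_0^{4} ∫_0^{5} (81x^2 + 81y^2 + 81z^2) dz dy dx.

Inner (z from 0 to 5): 405x^2 + 405y^2 + 3375.
Middle (y from 0 to 4): 1620x^2 + 22140.
Outer (x from 0 to 3): 81000.

Therefore ∯_{∂V} F · n dS = 81000.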